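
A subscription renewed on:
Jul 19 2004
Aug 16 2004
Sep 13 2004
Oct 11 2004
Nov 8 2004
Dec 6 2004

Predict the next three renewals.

Jan 3 2005, Jan 31 2005, Feb 28 2005

Every event comes 28 days after the last (28, 28, 28, 28, 28).
Dec 6 2004 + 28 days = Jan 3 2005.
Jan 3 2005 + 28 days = Jan 31 2005.
Jan 31 2005 + 28 days = Feb 28 2005.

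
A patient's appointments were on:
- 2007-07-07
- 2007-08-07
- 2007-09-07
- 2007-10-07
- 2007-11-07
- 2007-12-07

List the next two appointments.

2008-01-07, 2008-02-07

Gaps: 31, 31, 30, 31, 30 days — not constant. Every event is on the 7th of the month.
Pattern: the 7th of each month.
Next: January 2008 → 2008-01-07.
Next: February 2008 → 2008-02-07.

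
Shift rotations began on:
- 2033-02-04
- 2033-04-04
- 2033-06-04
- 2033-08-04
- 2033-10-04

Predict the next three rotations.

2033-12-04, 2034-02-04, 2034-04-04

Each date is the 4th; the gaps (59, 61, 61, 61) track the month lengths.
The rule is the 4th of every 2 months.
Next: December 2033 → 2033-12-04.
February 2034: 2034-02-04.
April 2034: 2034-04-04.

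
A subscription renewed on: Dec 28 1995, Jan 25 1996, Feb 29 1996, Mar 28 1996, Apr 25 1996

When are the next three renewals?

May 30 1996, Jun 27 1996, Jul 25 1996

Every date is a Thursday; gaps 28, 35, 28, 28 days.
Each is the last Thursday of its month (at least one falls on the 29th or later, ruling out '4th Thursday').
May 1996 ends with Thursday May 30 1996.
Last Thursday of June 1996: Jun 27 1996.
July 1996 ends with Thursday Jul 25 1996.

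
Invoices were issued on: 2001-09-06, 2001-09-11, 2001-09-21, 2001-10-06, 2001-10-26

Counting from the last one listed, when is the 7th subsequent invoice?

2002-08-02

The spacing grows by 5 each time: 5, 10, 15, 20 days.
Next gap: 25 days. 2001-10-26 + 25 days = 2001-11-20.
Next gap: 30 days. 2001-11-20 + 30 days = 2001-12-20.
Next gap: 35 days. 2001-12-20 + 35 days = 2002-01-24.
Next gap: 40 days. 2002-01-24 + 40 days = 2002-03-05.
Next gap: 45 days. 2002-03-05 + 45 days = 2002-04-19.
Next gap: 50 days. 2002-04-19 + 50 days = 2002-06-08.
Next gap: 55 days. 2002-06-08 + 55 days = 2002-08-02.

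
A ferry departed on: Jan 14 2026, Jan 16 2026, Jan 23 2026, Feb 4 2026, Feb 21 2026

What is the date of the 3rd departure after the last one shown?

Gaps: 2, 7, 12, 17 days — each gap is 5 larger than the previous one.
Next gap: 22 days. Feb 21 2026 + 22 days = Mar 15 2026.
Next gap: 27 days. Mar 15 2026 + 27 days = Apr 11 2026.
Next gap: 32 days. Apr 11 2026 + 32 days = May 13 2026.

May 13 2026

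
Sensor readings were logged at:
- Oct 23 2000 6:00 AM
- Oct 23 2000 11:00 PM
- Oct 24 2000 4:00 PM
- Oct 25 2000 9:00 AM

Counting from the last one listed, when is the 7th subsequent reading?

Gaps: 17, 17, 17 hours — each event is 17 hours after the previous one.
Oct 25 2000 9:00 AM + 17 h = Oct 26 2000 2:00 AM.
Oct 26 2000 2:00 AM + 17 h = Oct 26 2000 7:00 PM.
Oct 26 2000 7:00 PM + 17 h = Oct 27 2000 12:00 PM.
Oct 27 2000 12:00 PM + 17 h = Oct 28 2000 5:00 AM.
Oct 28 2000 5:00 AM + 17 h = Oct 28 2000 10:00 PM.
Oct 28 2000 10:00 PM + 17 h = Oct 29 2000 3:00 PM.
Oct 29 2000 3:00 PM + 17 h = Oct 30 2000 8:00 AM.

Oct 30 2000 8:00 AM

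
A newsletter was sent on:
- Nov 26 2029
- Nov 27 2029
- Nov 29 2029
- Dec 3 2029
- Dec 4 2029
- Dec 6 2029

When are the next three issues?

The gap pattern 1, 2, 4, 1, 2 repeats every 3 events.
These are the Mondays, Tuesdays and Thursdays of each week.
Next Monday: Dec 10 2029.
The following Tuesday is Dec 11 2029.
The following Thursday is Dec 13 2029.

Dec 10 2029, Dec 11 2029, Dec 13 2029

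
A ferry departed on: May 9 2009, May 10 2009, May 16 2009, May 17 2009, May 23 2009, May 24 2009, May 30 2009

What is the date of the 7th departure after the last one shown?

Jun 21 2009

Every event lands on a Saturday or Sunday (gaps cycle 1, 6, 1, 6, 1, 6).
So the schedule is: every Saturday and Sunday.
The following Sunday is May 31 2009.
The following Saturday is Jun 6 2009.
The following Sunday is Jun 7 2009.
The following Saturday is Jun 13 2009.
Next Sunday: Jun 14 2009.
Next Saturday: Jun 20 2009.
Next Sunday: Jun 21 2009.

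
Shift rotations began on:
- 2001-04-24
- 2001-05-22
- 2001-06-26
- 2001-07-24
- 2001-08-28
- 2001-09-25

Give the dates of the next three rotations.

2001-10-23, 2001-11-27, 2001-12-25

All dates are Tuesdays, 28, 35, 28, 35, 28 days apart.
Specifically, the 4th Tuesday of each month.
October 2001 — 4th Tuesday is 2001-10-23.
4th Tuesday of November 2001: 2001-11-27.
December 2001 — 4th Tuesday is 2001-12-25.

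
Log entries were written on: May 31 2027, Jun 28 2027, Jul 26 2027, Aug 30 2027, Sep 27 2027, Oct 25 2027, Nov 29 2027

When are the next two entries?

Dec 27 2027, Jan 31 2028

Every date is a Monday; gaps 28, 28, 35, 28, 28, 35 days.
Each is the last Monday of its month (at least one falls on the 29th or later, ruling out '4th Monday').
Last Monday of December 2027: Dec 27 2027.
Last Monday of January 2028: Jan 31 2028.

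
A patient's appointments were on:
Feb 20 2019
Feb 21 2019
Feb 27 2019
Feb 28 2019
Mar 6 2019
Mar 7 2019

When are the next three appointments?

The gap pattern 1, 6, 1, 6, 1 repeats every 2 events.
These are the Wednesdays and Thursdays of each week.
Next Wednesday: Mar 13 2019.
Next Thursday: Mar 14 2019.
Next Wednesday: Mar 20 2019.

Mar 13 2019, Mar 14 2019, Mar 20 2019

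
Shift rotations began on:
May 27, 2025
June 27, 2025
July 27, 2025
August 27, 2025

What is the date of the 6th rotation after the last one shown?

The day-of-month is always 27 (31, 30, 31 days between events).
So this recurs on the 27th of each month.
Next: September 2025 → September 27, 2025.
Next: October 2025 → October 27, 2025.
Next: November 2025 → November 27, 2025.
Next: December 2025 → December 27, 2025.
January 2026: January 27, 2026.
February 2026: February 27, 2026.

February 27, 2026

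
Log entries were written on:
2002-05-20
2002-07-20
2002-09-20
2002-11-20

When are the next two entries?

Gaps: 61, 62, 61 days — not constant. Every event is on the 20th of the month.
Pattern: the 20th of every 2 months.
Next: January 2003 → 2003-01-20.
Next: March 2003 → 2003-03-20.

2003-01-20, 2003-03-20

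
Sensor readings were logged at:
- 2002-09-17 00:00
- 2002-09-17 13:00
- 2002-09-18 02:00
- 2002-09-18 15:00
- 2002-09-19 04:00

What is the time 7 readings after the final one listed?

The interval is a steady 13 hours (13, 13, 13, 13).
2002-09-19 04:00 + 13 h = 2002-09-19 17:00.
2002-09-19 17:00 + 13 h = 2002-09-20 06:00.
2002-09-20 06:00 + 13 h = 2002-09-20 19:00.
2002-09-20 19:00 + 13 h = 2002-09-21 08:00.
2002-09-21 08:00 + 13 h = 2002-09-21 21:00.
2002-09-21 21:00 + 13 h = 2002-09-22 10:00.
2002-09-22 10:00 + 13 h = 2002-09-22 23:00.

2002-09-22 23:00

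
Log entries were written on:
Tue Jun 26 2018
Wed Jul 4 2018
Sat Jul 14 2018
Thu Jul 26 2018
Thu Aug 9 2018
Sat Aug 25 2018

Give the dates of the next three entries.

Gaps: 8, 10, 12, 14, 16 days — each gap is 2 larger than the previous one.
Next gap: 18 days. Sat Aug 25 2018 + 18 days = Wed Sep 12 2018.
Next gap: 20 days. Wed Sep 12 2018 + 20 days = Tue Oct 2 2018.
Next gap: 22 days. Tue Oct 2 2018 + 22 days = Wed Oct 24 2018.

Wed Sep 12 2018, Tue Oct 2 2018, Wed Oct 24 2018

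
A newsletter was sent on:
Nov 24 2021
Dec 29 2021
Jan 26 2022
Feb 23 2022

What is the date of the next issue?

All Wednesdays; the gaps (35, 28, 28) vary with month length.
This is the last Wednesday of each month.
March 2022 ends with Wednesday Mar 30 2022.

Mar 30 2022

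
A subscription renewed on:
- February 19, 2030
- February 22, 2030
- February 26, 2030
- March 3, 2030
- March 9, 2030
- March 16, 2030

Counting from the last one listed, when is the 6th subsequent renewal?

May 18, 2030

The spacing grows by 1 each time: 3, 4, 5, 6, 7 days.
Next gap: 8 days. March 16, 2030 + 8 days = March 24, 2030.
Next gap: 9 days. March 24, 2030 + 9 days = April 2, 2030.
Next gap: 10 days. April 2, 2030 + 10 days = April 12, 2030.
Next gap: 11 days. April 12, 2030 + 11 days = April 23, 2030.
Next gap: 12 days. April 23, 2030 + 12 days = May 5, 2030.
Next gap: 13 days. May 5, 2030 + 13 days = May 18, 2030.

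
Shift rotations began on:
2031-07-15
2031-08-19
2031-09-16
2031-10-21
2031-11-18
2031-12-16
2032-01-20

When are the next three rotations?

2032-02-17, 2032-03-16, 2032-04-20

All dates are Tuesdays, 35, 28, 35, 28, 28, 35 days apart.
Specifically, the 3rd Tuesday of each month.
3rd Tuesday of February 2032: 2032-02-17.
March 2032 — 3rd Tuesday is 2032-03-16.
April 2032 — 3rd Tuesday is 2032-04-20.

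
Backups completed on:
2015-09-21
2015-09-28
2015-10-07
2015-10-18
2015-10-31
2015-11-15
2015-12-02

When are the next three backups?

The spacing grows by 2 each time: 7, 9, 11, 13, 15, 17 days.
Next gap: 19 days. 2015-12-02 + 19 days = 2015-12-21.
Next gap: 21 days. 2015-12-21 + 21 days = 2016-01-11.
Next gap: 23 days. 2016-01-11 + 23 days = 2016-02-03.

2015-12-21, 2016-01-11, 2016-02-03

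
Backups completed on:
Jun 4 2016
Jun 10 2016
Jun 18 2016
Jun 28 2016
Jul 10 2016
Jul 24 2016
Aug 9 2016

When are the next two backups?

Aug 27 2016, Sep 16 2016

The spacing grows by 2 each time: 6, 8, 10, 12, 14, 16 days.
Next gap: 18 days. Aug 9 2016 + 18 days = Aug 27 2016.
Next gap: 20 days. Aug 27 2016 + 20 days = Sep 16 2016.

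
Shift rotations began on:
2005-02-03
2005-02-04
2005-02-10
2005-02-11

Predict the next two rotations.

2005-02-17, 2005-02-18

The gap pattern 1, 6, 1 repeats every 2 events.
These are the Thursdays and Fridays of each week.
Next Thursday: 2005-02-17.
The following Friday is 2005-02-18.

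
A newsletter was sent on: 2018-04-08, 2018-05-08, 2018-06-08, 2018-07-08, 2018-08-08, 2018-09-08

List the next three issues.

The day-of-month is always 8 (30, 31, 30, 31, 31 days between events).
So this recurs on the 8th of each month.
Next: October 2018 → 2018-10-08.
Next: November 2018 → 2018-11-08.
Next: December 2018 → 2018-12-08.

2018-10-08, 2018-11-08, 2018-12-08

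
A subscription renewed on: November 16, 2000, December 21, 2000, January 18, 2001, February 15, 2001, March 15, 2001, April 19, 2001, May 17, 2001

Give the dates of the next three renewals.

June 21, 2001; July 19, 2001; August 16, 2001

All dates are Thursdays, 35, 28, 28, 28, 35, 28 days apart.
Specifically, the 3rd Thursday of each month.
3rd Thursday of June 2001: June 21, 2001.
July 2001 — 3rd Thursday is July 19, 2001.
3rd Thursday of August 2001: August 16, 2001.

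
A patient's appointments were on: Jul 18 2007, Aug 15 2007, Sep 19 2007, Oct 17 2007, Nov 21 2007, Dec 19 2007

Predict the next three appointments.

These are Wednesdays at 28- or 35-day spacing (28, 35, 28, 35, 28).
The pattern: 3rd Wednesday of the month.
3rd Wednesday of January 2008: Jan 16 2008.
February 2008 — 3rd Wednesday is Feb 20 2008.
March 2008 — 3rd Wednesday is Mar 19 2008.

Jan 16 2008, Feb 20 2008, Mar 19 2008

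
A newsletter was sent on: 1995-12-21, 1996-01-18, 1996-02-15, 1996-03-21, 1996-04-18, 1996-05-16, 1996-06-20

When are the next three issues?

These are Thursdays at 28- or 35-day spacing (28, 28, 35, 28, 28, 35).
The pattern: 3rd Thursday of the month.
3rd Thursday of July 1996: 1996-07-18.
August 1996 — 3rd Thursday is 1996-08-15.
September 1996 — 3rd Thursday is 1996-09-19.

1996-07-18, 1996-08-15, 1996-09-19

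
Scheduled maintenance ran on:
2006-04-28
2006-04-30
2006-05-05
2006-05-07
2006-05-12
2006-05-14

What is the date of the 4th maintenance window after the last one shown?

The gap pattern 2, 5, 2, 5, 2 repeats every 2 events.
These are the Fridays and Sundays of each week.
The following Friday is 2006-05-19.
Next Sunday: 2006-05-21.
Next Friday: 2006-05-26.
Next Sunday: 2006-05-28.

2006-05-28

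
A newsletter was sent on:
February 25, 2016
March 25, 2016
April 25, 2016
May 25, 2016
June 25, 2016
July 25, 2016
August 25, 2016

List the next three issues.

September 25, 2016; October 25, 2016; November 25, 2016

The day-of-month is always 25 (29, 31, 30, 31, 30, 31 days between events).
So this recurs on the 25th of each month.
Next: September 2016 → September 25, 2016.
October 2016: October 25, 2016.
Next: November 2016 → November 25, 2016.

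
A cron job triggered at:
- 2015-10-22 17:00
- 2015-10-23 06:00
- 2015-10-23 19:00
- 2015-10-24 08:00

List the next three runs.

Spacing: 13, 13, 13 h — constant 13 h.
2015-10-24 08:00 + 13 h = 2015-10-24 21:00.
2015-10-24 21:00 + 13 h = 2015-10-25 10:00.
2015-10-25 10:00 + 13 h = 2015-10-25 23:00.

2015-10-24 21:00, 2015-10-25 10:00, 2015-10-25 23:00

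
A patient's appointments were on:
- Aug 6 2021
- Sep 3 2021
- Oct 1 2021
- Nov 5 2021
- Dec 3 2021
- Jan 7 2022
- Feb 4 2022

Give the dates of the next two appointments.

Gaps: 28, 28, 35, 28, 35, 28 days — a mix of 28 and 35. Every date is a Friday.
Each is the 1st Friday of its month.
1st Friday of March 2022: Mar 4 2022.
April 2022 — 1st Friday is Apr 1 2022.

Mar 4 2022, Apr 1 2022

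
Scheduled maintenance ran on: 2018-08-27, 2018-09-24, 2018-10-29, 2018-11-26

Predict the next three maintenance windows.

Every date is a Monday; gaps 28, 35, 28 days.
Each is the last Monday of its month (at least one falls on the 29th or later, ruling out '4th Monday').
Last Monday of December 2018: 2018-12-31.
January 2019 ends with Monday 2019-01-28.
February 2019 ends with Monday 2019-02-25.

2018-12-31, 2019-01-28, 2019-02-25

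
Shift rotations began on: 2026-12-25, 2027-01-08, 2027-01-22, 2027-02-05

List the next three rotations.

2027-02-19, 2027-03-05, 2027-03-19

The spacing is 14, 14, 14 days — always 14 days.
2027-02-05 + 14 days = 2027-02-19.
2027-02-19 + 14 days = 2027-03-05.
2027-03-05 + 14 days = 2027-03-19.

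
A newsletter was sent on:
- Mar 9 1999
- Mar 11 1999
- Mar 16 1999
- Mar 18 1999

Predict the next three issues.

Gaps: 2, 5, 2 days — not constant, but cyclic with period 2.
The events fall on every Tuesday and Thursday.
The following Tuesday is Mar 23 1999.
Next Thursday: Mar 25 1999.
Next Tuesday: Mar 30 1999.

Mar 23 1999, Mar 25 1999, Mar 30 1999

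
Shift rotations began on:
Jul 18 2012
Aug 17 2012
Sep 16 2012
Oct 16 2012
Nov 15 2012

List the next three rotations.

Dec 15 2012, Jan 14 2013, Feb 13 2013

Gaps between consecutive events: 30, 30, 30, 30 days — a constant 30-day interval.
Nov 15 2012 + 30 days = Dec 15 2012.
Dec 15 2012 + 30 days = Jan 14 2013.
Jan 14 2013 + 30 days = Feb 13 2013.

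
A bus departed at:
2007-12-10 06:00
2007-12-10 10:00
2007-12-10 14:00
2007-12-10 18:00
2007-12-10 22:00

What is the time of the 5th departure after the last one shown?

2007-12-11 18:00

Gaps: 4, 4, 4, 4 hours — each event is 4 hours after the previous one.
2007-12-10 22:00 + 4 h = 2007-12-11 02:00.
2007-12-11 02:00 + 4 h = 2007-12-11 06:00.
2007-12-11 06:00 + 4 h = 2007-12-11 10:00.
2007-12-11 10:00 + 4 h = 2007-12-11 14:00.
2007-12-11 14:00 + 4 h = 2007-12-11 18:00.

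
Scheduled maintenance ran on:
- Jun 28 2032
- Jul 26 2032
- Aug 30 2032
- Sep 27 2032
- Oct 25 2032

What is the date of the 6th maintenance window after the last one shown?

Apr 25 2033

Every date is a Monday; gaps 28, 35, 28, 28 days.
Each is the last Monday of its month (at least one falls on the 29th or later, ruling out '4th Monday').
November 2032 ends with Monday Nov 29 2032.
December 2032 ends with Monday Dec 27 2032.
January 2033 ends with Monday Jan 31 2033.
Last Monday of February 2033: Feb 28 2033.
March 2033 ends with Monday Mar 28 2033.
Last Monday of April 2033: Apr 25 2033.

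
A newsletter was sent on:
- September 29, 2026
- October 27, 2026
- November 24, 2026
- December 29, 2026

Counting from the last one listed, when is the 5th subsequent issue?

Every date is a Tuesday; gaps 28, 28, 35 days.
Each is the last Tuesday of its month (at least one falls on the 29th or later, ruling out '4th Tuesday').
January 2027 ends with Tuesday January 26, 2027.
Last Tuesday of February 2027: February 23, 2027.
Last Tuesday of March 2027: March 30, 2027.
April 2027 ends with Tuesday April 27, 2027.
Last Tuesday of May 2027: May 25, 2027.

May 25, 2027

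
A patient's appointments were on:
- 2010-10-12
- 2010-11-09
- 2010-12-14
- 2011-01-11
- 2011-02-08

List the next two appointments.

2011-03-08, 2011-04-12

All dates are Tuesdays, 28, 35, 28, 28 days apart.
Specifically, the 2nd Tuesday of each month.
March 2011 — 2nd Tuesday is 2011-03-08.
April 2011 — 2nd Tuesday is 2011-04-12.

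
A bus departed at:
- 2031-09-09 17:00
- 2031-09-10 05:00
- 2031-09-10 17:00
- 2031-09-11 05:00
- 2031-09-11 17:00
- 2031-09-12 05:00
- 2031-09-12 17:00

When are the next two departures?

2031-09-13 05:00, 2031-09-13 17:00

Gaps: 12, 12, 12, 12, 12, 12 hours — each event is 12 hours after the previous one.
2031-09-12 17:00 + 12 h = 2031-09-13 05:00.
2031-09-13 05:00 + 12 h = 2031-09-13 17:00.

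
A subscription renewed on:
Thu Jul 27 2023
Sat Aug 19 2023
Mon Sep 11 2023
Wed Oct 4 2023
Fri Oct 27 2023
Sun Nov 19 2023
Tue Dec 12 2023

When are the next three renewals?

Gaps between consecutive events: 23, 23, 23, 23, 23, 23 days — a constant 23-day interval.
Tue Dec 12 2023 + 23 days = Thu Jan 4 2024.
Thu Jan 4 2024 + 23 days = Sat Jan 27 2024.
Sat Jan 27 2024 + 23 days = Mon Feb 19 2024.

Thu Jan 4 2024, Sat Jan 27 2024, Mon Feb 19 2024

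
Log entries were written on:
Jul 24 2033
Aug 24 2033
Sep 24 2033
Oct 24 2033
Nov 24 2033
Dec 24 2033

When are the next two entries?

Each date is the 24th; the gaps (31, 31, 30, 31, 30) track the month lengths.
The rule is the 24th of each month.
Next: January 2034 → Jan 24 2034.
February 2034: Feb 24 2034.

Jan 24 2034, Feb 24 2034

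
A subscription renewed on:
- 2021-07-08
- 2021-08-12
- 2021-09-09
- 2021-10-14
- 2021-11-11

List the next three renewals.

2021-12-09, 2022-01-13, 2022-02-10

All dates are Thursdays, 35, 28, 35, 28 days apart.
Specifically, the 2nd Thursday of each month.
December 2021 — 2nd Thursday is 2021-12-09.
January 2022 — 2nd Thursday is 2022-01-13.
February 2022 — 2nd Thursday is 2022-02-10.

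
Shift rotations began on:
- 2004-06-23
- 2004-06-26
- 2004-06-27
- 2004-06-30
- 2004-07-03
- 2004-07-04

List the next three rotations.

2004-07-07, 2004-07-10, 2004-07-11

The gap pattern 3, 1, 3, 3, 1 repeats every 3 events.
These are the Wednesdays, Saturdays and Sundays of each week.
The following Wednesday is 2004-07-07.
Next Saturday: 2004-07-10.
Next Sunday: 2004-07-11.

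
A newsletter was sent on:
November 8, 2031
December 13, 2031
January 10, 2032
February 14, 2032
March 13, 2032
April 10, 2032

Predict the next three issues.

These are Saturdays at 28- or 35-day spacing (35, 28, 35, 28, 28).
The pattern: 2nd Saturday of the month.
May 2032 — 2nd Saturday is May 8, 2032.
June 2032 — 2nd Saturday is June 12, 2032.
2nd Saturday of July 2032: July 10, 2032.

May 8, 2032; June 12, 2032; July 10, 2032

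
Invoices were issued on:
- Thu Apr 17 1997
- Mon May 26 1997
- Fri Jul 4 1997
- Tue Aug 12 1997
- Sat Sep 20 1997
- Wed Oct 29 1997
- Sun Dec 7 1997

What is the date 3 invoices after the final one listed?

Fri Apr 3 1998

Gaps between consecutive events: 39, 39, 39, 39, 39, 39 days — a constant 39-day interval.
Sun Dec 7 1997 + 39 days = Thu Jan 15 1998.
Thu Jan 15 1998 + 39 days = Mon Feb 23 1998.
Mon Feb 23 1998 + 39 days = Fri Apr 3 1998.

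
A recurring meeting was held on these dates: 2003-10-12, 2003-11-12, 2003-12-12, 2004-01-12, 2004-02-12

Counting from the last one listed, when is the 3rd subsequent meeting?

2004-05-12

The day-of-month is always 12 (31, 30, 31, 31 days between events).
So this recurs on the 12th of each month.
March 2004: 2004-03-12.
Next: April 2004 → 2004-04-12.
Next: May 2004 → 2004-05-12.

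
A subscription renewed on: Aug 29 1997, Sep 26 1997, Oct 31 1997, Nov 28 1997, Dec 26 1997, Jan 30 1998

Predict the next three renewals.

All Fridays; the gaps (28, 35, 28, 28, 35) vary with month length.
This is the last Friday of each month.
February 1998 ends with Friday Feb 27 1998.
March 1998 ends with Friday Mar 27 1998.
April 1998 ends with Friday Apr 24 1998.

Feb 27 1998, Mar 27 1998, Apr 24 1998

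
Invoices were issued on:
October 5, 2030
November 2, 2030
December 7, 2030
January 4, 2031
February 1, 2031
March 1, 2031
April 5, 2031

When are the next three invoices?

May 3, 2031; June 7, 2031; July 5, 2031

Gaps: 28, 35, 28, 28, 28, 35 days — a mix of 28 and 35. Every date is a Saturday.
Each is the 1st Saturday of its month.
May 2031 — 1st Saturday is May 3, 2031.
1st Saturday of June 2031: June 7, 2031.
July 2031 — 1st Saturday is July 5, 2031.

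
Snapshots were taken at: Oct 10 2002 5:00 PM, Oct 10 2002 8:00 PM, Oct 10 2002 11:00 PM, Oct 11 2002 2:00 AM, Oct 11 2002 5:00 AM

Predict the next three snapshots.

Oct 11 2002 8:00 AM, Oct 11 2002 11:00 AM, Oct 11 2002 2:00 PM

The interval is a steady 3 hours (3, 3, 3, 3).
Oct 11 2002 5:00 AM + 3 h = Oct 11 2002 8:00 AM.
Oct 11 2002 8:00 AM + 3 h = Oct 11 2002 11:00 AM.
Oct 11 2002 11:00 AM + 3 h = Oct 11 2002 2:00 PM.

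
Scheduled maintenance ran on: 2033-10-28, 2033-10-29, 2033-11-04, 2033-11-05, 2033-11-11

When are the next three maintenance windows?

The gap pattern 1, 6, 1, 6 repeats every 2 events.
These are the Fridays and Saturdays of each week.
The following Saturday is 2033-11-12.
Next Friday: 2033-11-18.
The following Saturday is 2033-11-19.

2033-11-12, 2033-11-18, 2033-11-19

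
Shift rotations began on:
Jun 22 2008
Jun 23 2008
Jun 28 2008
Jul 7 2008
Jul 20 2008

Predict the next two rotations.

The spacing grows by 4 each time: 1, 5, 9, 13 days.
Next gap: 17 days. Jul 20 2008 + 17 days = Aug 6 2008.
Next gap: 21 days. Aug 6 2008 + 21 days = Aug 27 2008.

Aug 6 2008, Aug 27 2008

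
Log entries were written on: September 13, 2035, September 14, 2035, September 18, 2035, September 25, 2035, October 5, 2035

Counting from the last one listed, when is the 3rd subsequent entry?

Intervals are 1, 4, 7, 10 days — an arithmetic progression with common difference 3.
Next gap: 13 days. October 5, 2035 + 13 days = October 18, 2035.
Next gap: 16 days. October 18, 2035 + 16 days = November 3, 2035.
Next gap: 19 days. November 3, 2035 + 19 days = November 22, 2035.

November 22, 2035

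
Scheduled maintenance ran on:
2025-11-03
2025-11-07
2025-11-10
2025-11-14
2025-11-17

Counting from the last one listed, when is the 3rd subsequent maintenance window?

2025-11-28

The gap pattern 4, 3, 4, 3 repeats every 2 events.
These are the Mondays and Fridays of each week.
Next Friday: 2025-11-21.
Next Monday: 2025-11-24.
The following Friday is 2025-11-28.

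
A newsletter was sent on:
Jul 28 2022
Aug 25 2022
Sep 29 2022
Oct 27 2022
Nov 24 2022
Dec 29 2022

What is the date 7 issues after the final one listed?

Jul 27 2023

These are Thursdays with 28, 35, 28, 28, 35-day gaps.
Each is the final Thursday of its month — Sep 29 2022 is past the 28th, so '4th Thursday' doesn't fit.
Last Thursday of January 2023: Jan 26 2023.
Last Thursday of February 2023: Feb 23 2023.
Last Thursday of March 2023: Mar 30 2023.
Last Thursday of April 2023: Apr 27 2023.
Last Thursday of May 2023: May 25 2023.
Last Thursday of June 2023: Jun 29 2023.
Last Thursday of July 2023: Jul 27 2023.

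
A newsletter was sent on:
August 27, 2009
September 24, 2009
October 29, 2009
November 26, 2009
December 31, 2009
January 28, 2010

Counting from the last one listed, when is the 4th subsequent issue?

All Thursdays; the gaps (28, 35, 28, 35, 28) vary with month length.
This is the last Thursday of each month.
February 2010 ends with Thursday February 25, 2010.
Last Thursday of March 2010: March 25, 2010.
April 2010 ends with Thursday April 29, 2010.
Last Thursday of May 2010: May 27, 2010.

May 27, 2010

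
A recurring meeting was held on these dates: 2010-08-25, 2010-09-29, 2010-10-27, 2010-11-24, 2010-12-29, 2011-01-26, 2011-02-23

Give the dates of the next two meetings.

All Wednesdays; the gaps (35, 28, 28, 35, 28, 28) vary with month length.
This is the last Wednesday of each month.
Last Wednesday of March 2011: 2011-03-30.
April 2011 ends with Wednesday 2011-04-27.

2011-03-30, 2011-04-27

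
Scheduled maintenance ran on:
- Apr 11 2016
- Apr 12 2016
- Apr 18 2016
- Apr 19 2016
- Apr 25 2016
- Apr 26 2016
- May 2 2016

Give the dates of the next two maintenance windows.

May 3 2016, May 9 2016

Gaps: 1, 6, 1, 6, 1, 6 days — not constant, but cyclic with period 2.
The events fall on every Monday and Tuesday.
Next Tuesday: May 3 2016.
Next Monday: May 9 2016.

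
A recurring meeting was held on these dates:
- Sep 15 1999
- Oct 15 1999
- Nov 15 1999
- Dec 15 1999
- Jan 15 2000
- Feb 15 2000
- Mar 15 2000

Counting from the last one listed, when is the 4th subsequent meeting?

Jul 15 2000

Gaps: 30, 31, 30, 31, 31, 29 days — not constant. Every event is on the 15th of the month.
Pattern: the 15th of each month.
April 2000: Apr 15 2000.
May 2000: May 15 2000.
June 2000: Jun 15 2000.
Next: July 2000 → Jul 15 2000.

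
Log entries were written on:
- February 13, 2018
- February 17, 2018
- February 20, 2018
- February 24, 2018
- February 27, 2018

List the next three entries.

Gaps: 4, 3, 4, 3 days — not constant, but cyclic with period 2.
The events fall on every Tuesday and Saturday.
The following Saturday is March 3, 2018.
The following Tuesday is March 6, 2018.
Next Saturday: March 10, 2018.

March 3, 2018; March 6, 2018; March 10, 2018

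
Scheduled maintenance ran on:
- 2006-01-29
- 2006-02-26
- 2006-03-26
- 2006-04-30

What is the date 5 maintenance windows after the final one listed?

Every date is a Sunday; gaps 28, 28, 35 days.
Each is the last Sunday of its month (at least one falls on the 29th or later, ruling out '4th Sunday').
Last Sunday of May 2006: 2006-05-28.
Last Sunday of June 2006: 2006-06-25.
Last Sunday of July 2006: 2006-07-30.
Last Sunday of August 2006: 2006-08-27.
September 2006 ends with Sunday 2006-09-24.

2006-09-24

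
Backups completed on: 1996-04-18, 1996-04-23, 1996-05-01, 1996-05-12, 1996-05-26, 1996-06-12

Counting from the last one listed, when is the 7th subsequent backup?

1997-01-01

Gaps: 5, 8, 11, 14, 17 days — each gap is 3 larger than the previous one.
Next gap: 20 days. 1996-06-12 + 20 days = 1996-07-02.
Next gap: 23 days. 1996-07-02 + 23 days = 1996-07-25.
Next gap: 26 days. 1996-07-25 + 26 days = 1996-08-20.
Next gap: 29 days. 1996-08-20 + 29 days = 1996-09-18.
Next gap: 32 days. 1996-09-18 + 32 days = 1996-10-20.
Next gap: 35 days. 1996-10-20 + 35 days = 1996-11-24.
Next gap: 38 days. 1996-11-24 + 38 days = 1997-01-01.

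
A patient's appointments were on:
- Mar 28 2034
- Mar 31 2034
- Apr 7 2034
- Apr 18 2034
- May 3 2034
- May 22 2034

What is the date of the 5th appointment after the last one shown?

The spacing grows by 4 each time: 3, 7, 11, 15, 19 days.
Next gap: 23 days. May 22 2034 + 23 days = Jun 14 2034.
Next gap: 27 days. Jun 14 2034 + 27 days = Jul 11 2034.
Next gap: 31 days. Jul 11 2034 + 31 days = Aug 11 2034.
Next gap: 35 days. Aug 11 2034 + 35 days = Sep 15 2034.
Next gap: 39 days. Sep 15 2034 + 39 days = Oct 24 2034.

Oct 24 2034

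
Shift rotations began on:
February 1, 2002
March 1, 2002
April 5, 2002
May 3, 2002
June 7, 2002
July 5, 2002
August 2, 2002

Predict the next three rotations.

Gaps: 28, 35, 28, 35, 28, 28 days — a mix of 28 and 35. Every date is a Friday.
Each is the 1st Friday of its month.
September 2002 — 1st Friday is September 6, 2002.
October 2002 — 1st Friday is October 4, 2002.
1st Friday of November 2002: November 1, 2002.

September 6, 2002; October 4, 2002; November 1, 2002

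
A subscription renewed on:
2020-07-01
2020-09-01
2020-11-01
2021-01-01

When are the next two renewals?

2021-03-01, 2021-05-01

Each date is the 1st; the gaps (62, 61, 61) track the month lengths.
The rule is the 1st of every 2 months.
Next: March 2021 → 2021-03-01.
Next: May 2021 → 2021-05-01.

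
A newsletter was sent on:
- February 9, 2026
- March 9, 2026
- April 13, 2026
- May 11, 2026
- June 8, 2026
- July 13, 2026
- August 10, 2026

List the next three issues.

September 14, 2026; October 12, 2026; November 9, 2026

These are Mondays at 28- or 35-day spacing (28, 35, 28, 28, 35, 28).
The pattern: 2nd Monday of the month.
2nd Monday of September 2026: September 14, 2026.
2nd Monday of October 2026: October 12, 2026.
2nd Monday of November 2026: November 9, 2026.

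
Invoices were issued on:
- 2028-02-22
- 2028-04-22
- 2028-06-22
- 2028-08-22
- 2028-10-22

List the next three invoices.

2028-12-22, 2029-02-22, 2029-04-22

Gaps: 60, 61, 61, 61 days — not constant. Every event is on the 22nd of the month.
Pattern: the 22nd of every 2 months.
December 2028: 2028-12-22.
February 2029: 2029-02-22.
April 2029: 2029-04-22.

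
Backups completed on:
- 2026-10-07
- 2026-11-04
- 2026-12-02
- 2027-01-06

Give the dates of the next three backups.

2027-02-03, 2027-03-03, 2027-04-07

These are Wednesdays at 28- or 35-day spacing (28, 28, 35).
The pattern: 1st Wednesday of the month.
1st Wednesday of February 2027: 2027-02-03.
1st Wednesday of March 2027: 2027-03-03.
1st Wednesday of April 2027: 2027-04-07.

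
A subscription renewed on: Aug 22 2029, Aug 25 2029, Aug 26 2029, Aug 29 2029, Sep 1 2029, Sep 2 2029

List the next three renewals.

Gaps: 3, 1, 3, 3, 1 days — not constant, but cyclic with period 3.
The events fall on every Wednesday, Saturday and Sunday.
The following Wednesday is Sep 5 2029.
The following Saturday is Sep 8 2029.
Next Sunday: Sep 9 2029.

Sep 5 2029, Sep 8 2029, Sep 9 2029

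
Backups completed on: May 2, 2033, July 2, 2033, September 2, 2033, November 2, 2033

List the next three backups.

Each date is the 2nd; the gaps (61, 62, 61) track the month lengths.
The rule is the 2nd of every 2 months.
January 2034: January 2, 2034.
Next: March 2034 → March 2, 2034.
Next: May 2034 → May 2, 2034.

January 2, 2034; March 2, 2034; May 2, 2034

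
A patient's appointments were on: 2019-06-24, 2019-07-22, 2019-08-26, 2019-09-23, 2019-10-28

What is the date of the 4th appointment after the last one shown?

2020-02-24

All dates are Mondays, 28, 35, 28, 35 days apart.
Specifically, the 4th Monday of each month.
November 2019 — 4th Monday is 2019-11-25.
December 2019 — 4th Monday is 2019-12-23.
January 2020 — 4th Monday is 2020-01-27.
4th Monday of February 2020: 2020-02-24.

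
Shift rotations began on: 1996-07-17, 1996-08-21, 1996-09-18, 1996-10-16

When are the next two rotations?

1996-11-20, 1996-12-18

These are Wednesdays at 28- or 35-day spacing (35, 28, 28).
The pattern: 3rd Wednesday of the month.
3rd Wednesday of November 1996: 1996-11-20.
3rd Wednesday of December 1996: 1996-12-18.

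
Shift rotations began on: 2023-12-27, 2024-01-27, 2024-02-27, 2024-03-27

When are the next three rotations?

Each date is the 27th; the gaps (31, 31, 29) track the month lengths.
The rule is the 27th of each month.
April 2024: 2024-04-27.
May 2024: 2024-05-27.
June 2024: 2024-06-27.

2024-04-27, 2024-05-27, 2024-06-27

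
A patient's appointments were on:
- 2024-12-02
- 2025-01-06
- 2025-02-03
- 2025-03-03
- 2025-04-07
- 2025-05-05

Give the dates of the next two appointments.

2025-06-02, 2025-07-07

All dates are Mondays, 35, 28, 28, 35, 28 days apart.
Specifically, the 1st Monday of each month.
June 2025 — 1st Monday is 2025-06-02.
July 2025 — 1st Monday is 2025-07-07.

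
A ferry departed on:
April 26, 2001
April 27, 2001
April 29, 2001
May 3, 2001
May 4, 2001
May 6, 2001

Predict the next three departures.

May 10, 2001; May 11, 2001; May 13, 2001

Gaps: 1, 2, 4, 1, 2 days — not constant, but cyclic with period 3.
The events fall on every Thursday, Friday and Sunday.
Next Thursday: May 10, 2001.
The following Friday is May 11, 2001.
The following Sunday is May 13, 2001.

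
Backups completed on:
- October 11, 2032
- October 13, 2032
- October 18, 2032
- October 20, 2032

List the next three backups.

October 25, 2032; October 27, 2032; November 1, 2032

Every event lands on a Monday or Wednesday (gaps cycle 2, 5, 2).
So the schedule is: every Monday and Wednesday.
Next Monday: October 25, 2032.
The following Wednesday is October 27, 2032.
The following Monday is November 1, 2032.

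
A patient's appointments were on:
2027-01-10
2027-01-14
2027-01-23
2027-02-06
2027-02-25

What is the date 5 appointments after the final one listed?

The spacing grows by 5 each time: 4, 9, 14, 19 days.
Next gap: 24 days. 2027-02-25 + 24 days = 2027-03-21.
Next gap: 29 days. 2027-03-21 + 29 days = 2027-04-19.
Next gap: 34 days. 2027-04-19 + 34 days = 2027-05-23.
Next gap: 39 days. 2027-05-23 + 39 days = 2027-07-01.
Next gap: 44 days. 2027-07-01 + 44 days = 2027-08-14.

2027-08-14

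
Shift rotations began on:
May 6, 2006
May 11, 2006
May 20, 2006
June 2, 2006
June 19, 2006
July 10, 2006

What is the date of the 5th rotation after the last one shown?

December 22, 2006

The spacing grows by 4 each time: 5, 9, 13, 17, 21 days.
Next gap: 25 days. July 10, 2006 + 25 days = August 4, 2006.
Next gap: 29 days. August 4, 2006 + 29 days = September 2, 2006.
Next gap: 33 days. September 2, 2006 + 33 days = October 5, 2006.
Next gap: 37 days. October 5, 2006 + 37 days = November 11, 2006.
Next gap: 41 days. November 11, 2006 + 41 days = December 22, 2006.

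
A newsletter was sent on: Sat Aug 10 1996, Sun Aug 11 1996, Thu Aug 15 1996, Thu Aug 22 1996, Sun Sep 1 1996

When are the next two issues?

Sat Sep 14 1996, Mon Sep 30 1996

The spacing grows by 3 each time: 1, 4, 7, 10 days.
Next gap: 13 days. Sun Sep 1 1996 + 13 days = Sat Sep 14 1996.
Next gap: 16 days. Sat Sep 14 1996 + 16 days = Mon Sep 30 1996.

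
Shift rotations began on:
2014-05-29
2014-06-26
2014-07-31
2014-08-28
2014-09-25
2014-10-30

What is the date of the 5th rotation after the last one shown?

2015-03-26

Every date is a Thursday; gaps 28, 35, 28, 28, 35 days.
Each is the last Thursday of its month (at least one falls on the 29th or later, ruling out '4th Thursday').
Last Thursday of November 2014: 2014-11-27.
December 2014 ends with Thursday 2014-12-25.
January 2015 ends with Thursday 2015-01-29.
Last Thursday of February 2015: 2015-02-26.
March 2015 ends with Thursday 2015-03-26.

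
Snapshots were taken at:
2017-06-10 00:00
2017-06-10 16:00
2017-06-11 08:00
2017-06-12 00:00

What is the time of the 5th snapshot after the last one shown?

2017-06-15 08:00

Spacing: 16, 16, 16 h — constant 16 h.
2017-06-12 00:00 + 16 h = 2017-06-12 16:00.
2017-06-12 16:00 + 16 h = 2017-06-13 08:00.
2017-06-13 08:00 + 16 h = 2017-06-14 00:00.
2017-06-14 00:00 + 16 h = 2017-06-14 16:00.
2017-06-14 16:00 + 16 h = 2017-06-15 08:00.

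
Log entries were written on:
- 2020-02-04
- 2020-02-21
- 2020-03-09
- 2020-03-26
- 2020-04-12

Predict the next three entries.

2020-04-29, 2020-05-16, 2020-06-02

Every event comes 17 days after the last (17, 17, 17, 17).
2020-04-12 + 17 days = 2020-04-29.
2020-04-29 + 17 days = 2020-05-16.
2020-05-16 + 17 days = 2020-06-02.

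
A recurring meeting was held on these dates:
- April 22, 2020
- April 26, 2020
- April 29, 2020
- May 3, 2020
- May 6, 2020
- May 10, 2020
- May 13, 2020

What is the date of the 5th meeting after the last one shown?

Gaps: 4, 3, 4, 3, 4, 3 days — not constant, but cyclic with period 2.
The events fall on every Wednesday and Sunday.
Next Sunday: May 17, 2020.
The following Wednesday is May 20, 2020.
Next Sunday: May 24, 2020.
Next Wednesday: May 27, 2020.
The following Sunday is May 31, 2020.

May 31, 2020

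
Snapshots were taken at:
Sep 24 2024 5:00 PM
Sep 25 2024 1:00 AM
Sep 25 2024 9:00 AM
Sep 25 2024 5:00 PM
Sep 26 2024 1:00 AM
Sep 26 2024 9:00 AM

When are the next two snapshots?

Sep 26 2024 5:00 PM, Sep 27 2024 1:00 AM

Spacing: 8, 8, 8, 8, 8 h — constant 8 h.
Sep 26 2024 9:00 AM + 8 h = Sep 26 2024 5:00 PM.
Sep 26 2024 5:00 PM + 8 h = Sep 27 2024 1:00 AM.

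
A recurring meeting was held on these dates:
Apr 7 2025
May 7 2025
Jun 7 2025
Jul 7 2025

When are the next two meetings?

Aug 7 2025, Sep 7 2025

Each date is the 7th; the gaps (30, 31, 30) track the month lengths.
The rule is the 7th of each month.
August 2025: Aug 7 2025.
September 2025: Sep 7 2025.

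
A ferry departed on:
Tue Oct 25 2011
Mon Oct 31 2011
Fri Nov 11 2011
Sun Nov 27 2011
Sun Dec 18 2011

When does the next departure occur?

The spacing grows by 5 each time: 6, 11, 16, 21 days.
Next gap: 26 days. Sun Dec 18 2011 + 26 days = Fri Jan 13 2012.

Fri Jan 13 2012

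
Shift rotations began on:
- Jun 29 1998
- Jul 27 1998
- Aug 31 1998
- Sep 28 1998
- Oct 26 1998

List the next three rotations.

All Mondays; the gaps (28, 35, 28, 28) vary with month length.
This is the last Monday of each month.
Last Monday of November 1998: Nov 30 1998.
Last Monday of December 1998: Dec 28 1998.
Last Monday of January 1999: Jan 25 1999.

Nov 30 1998, Dec 28 1998, Jan 25 1999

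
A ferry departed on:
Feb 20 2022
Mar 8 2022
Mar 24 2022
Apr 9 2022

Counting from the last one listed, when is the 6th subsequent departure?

The spacing is 16, 16, 16 days — always 16 days.
Apr 9 2022 + 16 days = Apr 25 2022.
Apr 25 2022 + 16 days = May 11 2022.
May 11 2022 + 16 days = May 27 2022.
May 27 2022 + 16 days = Jun 12 2022.
Jun 12 2022 + 16 days = Jun 28 2022.
Jun 28 2022 + 16 days = Jul 14 2022.

Jul 14 2022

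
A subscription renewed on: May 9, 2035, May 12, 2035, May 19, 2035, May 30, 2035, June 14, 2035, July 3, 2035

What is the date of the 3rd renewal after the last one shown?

Gaps: 3, 7, 11, 15, 19 days — each gap is 4 larger than the previous one.
Next gap: 23 days. July 3, 2035 + 23 days = July 26, 2035.
Next gap: 27 days. July 26, 2035 + 27 days = August 22, 2035.
Next gap: 31 days. August 22, 2035 + 31 days = September 22, 2035.

September 22, 2035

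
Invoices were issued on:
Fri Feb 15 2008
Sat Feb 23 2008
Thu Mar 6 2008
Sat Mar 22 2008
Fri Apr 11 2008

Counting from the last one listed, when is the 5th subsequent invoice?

Gaps: 8, 12, 16, 20 days — each gap is 4 larger than the previous one.
Next gap: 24 days. Fri Apr 11 2008 + 24 days = Mon May 5 2008.
Next gap: 28 days. Mon May 5 2008 + 28 days = Mon Jun 2 2008.
Next gap: 32 days. Mon Jun 2 2008 + 32 days = Fri Jul 4 2008.
Next gap: 36 days. Fri Jul 4 2008 + 36 days = Sat Aug 9 2008.
Next gap: 40 days. Sat Aug 9 2008 + 40 days = Thu Sep 18 2008.

Thu Sep 18 2008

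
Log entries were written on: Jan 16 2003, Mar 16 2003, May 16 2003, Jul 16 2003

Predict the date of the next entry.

The day-of-month is always 16 (59, 61, 61 days between events).
So this recurs on the 16th of every 2 months.
Next: September 2003 → Sep 16 2003.

Sep 16 2003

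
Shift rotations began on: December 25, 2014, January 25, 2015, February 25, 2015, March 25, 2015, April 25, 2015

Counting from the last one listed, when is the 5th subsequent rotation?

September 25, 2015

The day-of-month is always 25 (31, 31, 28, 31 days between events).
So this recurs on the 25th of each month.
Next: May 2015 → May 25, 2015.
June 2015: June 25, 2015.
Next: July 2015 → July 25, 2015.
August 2015: August 25, 2015.
September 2015: September 25, 2015.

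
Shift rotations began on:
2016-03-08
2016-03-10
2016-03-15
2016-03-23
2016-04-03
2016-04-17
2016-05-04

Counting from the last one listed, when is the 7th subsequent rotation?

The spacing grows by 3 each time: 2, 5, 8, 11, 14, 17 days.
Next gap: 20 days. 2016-05-04 + 20 days = 2016-05-24.
Next gap: 23 days. 2016-05-24 + 23 days = 2016-06-16.
Next gap: 26 days. 2016-06-16 + 26 days = 2016-07-12.
Next gap: 29 days. 2016-07-12 + 29 days = 2016-08-10.
Next gap: 32 days. 2016-08-10 + 32 days = 2016-09-11.
Next gap: 35 days. 2016-09-11 + 35 days = 2016-10-16.
Next gap: 38 days. 2016-10-16 + 38 days = 2016-11-23.

2016-11-23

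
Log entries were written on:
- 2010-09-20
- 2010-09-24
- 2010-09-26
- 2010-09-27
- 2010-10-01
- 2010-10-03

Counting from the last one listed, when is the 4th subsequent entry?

2010-10-11

Gaps: 4, 2, 1, 4, 2 days — not constant, but cyclic with period 3.
The events fall on every Monday, Friday and Sunday.
The following Monday is 2010-10-04.
The following Friday is 2010-10-08.
Next Sunday: 2010-10-10.
Next Monday: 2010-10-11.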